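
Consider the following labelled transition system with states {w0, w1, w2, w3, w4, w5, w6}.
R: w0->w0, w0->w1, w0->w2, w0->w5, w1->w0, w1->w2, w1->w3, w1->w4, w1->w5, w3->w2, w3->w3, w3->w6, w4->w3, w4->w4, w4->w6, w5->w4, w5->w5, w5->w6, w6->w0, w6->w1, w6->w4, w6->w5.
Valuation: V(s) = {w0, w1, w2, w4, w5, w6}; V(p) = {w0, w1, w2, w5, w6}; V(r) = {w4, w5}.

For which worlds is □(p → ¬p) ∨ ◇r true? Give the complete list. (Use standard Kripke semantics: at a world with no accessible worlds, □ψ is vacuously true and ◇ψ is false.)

w0, w1, w2, w4, w5, w6

Let φ = □(p → ¬p) ∨ ◇r. Evaluate φ at each world:
  w0 (successors {w0, w1, w2, w5}): φ is true.
  w1 (successors {w0, w2, w3, w4, w5}): φ is true.
  w2 (successors ∅): φ is true.
  w3 (successors {w2, w3, w6}): φ is false.
  w4 (successors {w3, w4, w6}): φ is true.
  w5 (successors {w4, w5, w6}): φ is true.
  w6 (successors {w0, w1, w4, w5}): φ is true.
For instance, at w0:
  At w0: □(p → ¬p) is false, ◇r is true, so □(p → ¬p) ∨ ◇r is true.
    At w0: □(p → ¬p) requires p → ¬p at every successor {w0, w1, w2, w5}.
      p → ¬p fails at w0, so □(p → ¬p) is false at w0.
    At w0: ◇r requires r at some successor in {w0, w1, w2, w5}.
      r holds at w5, so ◇r is true at w0.
Satisfying worlds: {w0, w1, w2, w4, w5, w6}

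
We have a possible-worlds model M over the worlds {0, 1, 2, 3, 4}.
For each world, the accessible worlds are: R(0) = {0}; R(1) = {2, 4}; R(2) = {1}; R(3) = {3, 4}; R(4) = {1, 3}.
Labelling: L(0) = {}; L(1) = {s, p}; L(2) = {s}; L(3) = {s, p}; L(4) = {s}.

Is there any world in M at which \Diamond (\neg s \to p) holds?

Let φ = \Diamond (\neg s \to p). Evaluate φ at each world:
  0 (successors {0}): φ is false.
  1 (successors {2, 4}): φ is true.
  2 (successors {1}): φ is true.
  3 (successors {3, 4}): φ is true.
  4 (successors {1, 3}): φ is true.
Detail at 1 (witness):
  At 1: \Diamond (\neg s \to p) requires \neg s \to p at some successor in {2, 4}.
    \neg s \to p holds at 2, so \Diamond (\neg s \to p) is true at 1.

Yes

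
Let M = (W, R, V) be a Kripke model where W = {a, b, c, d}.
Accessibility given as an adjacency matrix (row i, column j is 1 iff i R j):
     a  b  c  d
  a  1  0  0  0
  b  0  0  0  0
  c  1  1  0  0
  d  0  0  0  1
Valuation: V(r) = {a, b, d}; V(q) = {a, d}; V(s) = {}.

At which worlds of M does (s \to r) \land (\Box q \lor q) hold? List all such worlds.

Let φ = (s \to r) \land (\Box q \lor q). Evaluate φ at each world:
  a (successors {a}): φ is true.
  b (successors ∅): φ is true.
  c (successors {a, b}): φ is false.
  d (successors {d}): φ is true.
For instance, at d:
  At d: s \to r is true, \Box q \lor q is true, so (s \to r) \land (\Box q \lor q) is true.
    At d: \Box q is true, q is true, so \Box q \lor q is true.
      At d: \Box q requires q at every successor {d}.
        At d: q is true.
      So \Box q is true at d.
Satisfying worlds: {a, b, d}

a, b, d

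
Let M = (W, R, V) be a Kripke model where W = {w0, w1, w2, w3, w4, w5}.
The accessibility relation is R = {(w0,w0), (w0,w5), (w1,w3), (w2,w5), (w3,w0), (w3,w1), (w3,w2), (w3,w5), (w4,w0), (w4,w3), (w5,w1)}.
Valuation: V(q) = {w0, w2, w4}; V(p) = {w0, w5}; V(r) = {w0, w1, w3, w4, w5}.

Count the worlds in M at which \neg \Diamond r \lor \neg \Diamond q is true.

Let φ = \neg \Diamond r \lor \neg \Diamond q. Evaluate φ at each world:
  w0 (successors {w0, w5}): φ is false.
  w1 (successors {w3}): φ is true.
  w2 (successors {w5}): φ is true.
  w3 (successors {w0, w1, w2, w5}): φ is false.
  w4 (successors {w0, w3}): φ is false.
  w5 (successors {w1}): φ is true.
For instance, at w1:
  At w1: \neg \Diamond r is false, \neg \Diamond q is true, so \neg \Diamond r \lor \neg \Diamond q is true.
    At w1: \Diamond r is true, so \neg \Diamond r is false.
      At w1: \Diamond r requires r at some successor in {w3}.
        r holds at w3, so \Diamond r is true at w1.
    At w1: \Diamond q is false, so \neg \Diamond q is true.
      At w1: \Diamond q requires q at some successor in {w3}.
        At w3: q is false.
      So \Diamond q is false at w1.
Satisfying worlds: {w1, w2, w5}

3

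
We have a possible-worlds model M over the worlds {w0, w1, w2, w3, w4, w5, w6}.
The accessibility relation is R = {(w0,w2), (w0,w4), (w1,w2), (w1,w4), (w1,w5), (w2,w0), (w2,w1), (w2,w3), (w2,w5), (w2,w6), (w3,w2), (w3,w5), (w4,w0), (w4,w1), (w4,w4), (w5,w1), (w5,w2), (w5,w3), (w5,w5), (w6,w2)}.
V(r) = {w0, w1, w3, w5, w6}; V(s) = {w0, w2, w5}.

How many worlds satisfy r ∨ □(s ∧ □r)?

Recall that □ψ holds at a world iff ψ holds at every accessible world, and ◇ψ holds iff ψ holds at some accessible world.
Let φ = r ∨ □(s ∧ □r). Evaluate φ at each world:
  w0 (successors {w2, w4}): φ is true.
  w1 (successors {w2, w4, w5}): φ is true.
  w2 (successors {w0, w1, w3, w5, w6}): φ is false.
  w3 (successors {w2, w5}): φ is true.
  w4 (successors {w0, w1, w4}): φ is false.
  w5 (successors {w1, w2, w3, w5}): φ is true.
  w6 (successors {w2}): φ is true.
For instance, at w4:
  At w4: r is false, □(s ∧ □r) is false, so r ∨ □(s ∧ □r) is false.
    At w4: □(s ∧ □r) requires s ∧ □r at every successor {w0, w1, w4}.
      s ∧ □r fails at w0, so □(s ∧ □r) is false at w4.
Satisfying worlds: {w0, w1, w3, w5, w6}

5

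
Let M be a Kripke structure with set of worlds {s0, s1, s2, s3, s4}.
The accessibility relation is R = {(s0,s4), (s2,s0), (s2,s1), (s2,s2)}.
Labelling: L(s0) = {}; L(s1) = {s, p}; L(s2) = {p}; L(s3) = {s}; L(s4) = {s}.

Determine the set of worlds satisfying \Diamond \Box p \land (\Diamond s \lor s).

Let φ = \Diamond \Box p \land (\Diamond s \lor s). Evaluate φ at each world:
  s0 (successors {s4}): φ is true.
  s1 (successors ∅): φ is false.
  s2 (successors {s0, s1, s2}): φ is true.
  s3 (successors ∅): φ is false.
  s4 (successors ∅): φ is false.
For instance, at s2:
  At s2: \Diamond \Box p is true, \Diamond s \lor s is true, so \Diamond \Box p \land (\Diamond s \lor s) is true.
    At s2: \Diamond \Box p requires \Box p at some successor in {s0, s1, s2}.
      \Box p holds at s1, so \Diamond \Box p is true at s2.
    At s2: \Diamond s is true, s is false, so \Diamond s \lor s is true.
      At s2: \Diamond s requires s at some successor in {s0, s1, s2}.
        s holds at s1, so \Diamond s is true at s2.
Satisfying worlds: {s0, s2}

s0, s2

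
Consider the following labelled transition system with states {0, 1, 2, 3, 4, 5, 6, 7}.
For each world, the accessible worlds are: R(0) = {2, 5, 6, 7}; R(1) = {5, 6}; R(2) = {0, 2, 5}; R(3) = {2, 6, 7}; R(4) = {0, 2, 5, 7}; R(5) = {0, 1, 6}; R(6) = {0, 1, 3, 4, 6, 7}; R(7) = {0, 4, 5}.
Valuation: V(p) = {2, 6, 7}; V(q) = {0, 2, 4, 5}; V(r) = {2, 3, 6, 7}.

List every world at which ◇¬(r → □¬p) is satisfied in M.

0, 1, 2, 3, 4, 5, 6

Let φ = ◇¬(r → □¬p). Evaluate φ at each world:
  0 (successors {2, 5, 6, 7}): φ is true.
  1 (successors {5, 6}): φ is true.
  2 (successors {0, 2, 5}): φ is true.
  3 (successors {2, 6, 7}): φ is true.
  4 (successors {0, 2, 5, 7}): φ is true.
  5 (successors {0, 1, 6}): φ is true.
  6 (successors {0, 1, 3, 4, 6, 7}): φ is true.
  7 (successors {0, 4, 5}): φ is false.
For instance, at 0:
  At 0: ◇¬(r → □¬p) requires ¬(r → □¬p) at some successor in {2, 5, 6, 7}.
    ¬(r → □¬p) holds at 2, so ◇¬(r → □¬p) is true at 0.
      At 2: r → □¬p is false, so ¬(r → □¬p) is true.
Satisfying worlds: {0, 1, 2, 3, 4, 5, 6}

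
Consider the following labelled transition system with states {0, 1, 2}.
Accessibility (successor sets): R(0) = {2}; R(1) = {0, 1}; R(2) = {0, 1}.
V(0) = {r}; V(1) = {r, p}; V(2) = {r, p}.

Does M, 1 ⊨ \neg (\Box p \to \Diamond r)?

No

At 1: \Box p \to \Diamond r is true, so \neg (\Box p \to \Diamond r) is false.
  At 1: \Box p is false, \Diamond r is true, so \Box p \to \Diamond r is true.
    At 1: \Box p requires p at every successor {0, 1}.
      p fails at 0, so \Box p is false at 1.
    At 1: \Diamond r requires r at some successor in {0, 1}.
      r holds at 0, so \Diamond r is true at 1.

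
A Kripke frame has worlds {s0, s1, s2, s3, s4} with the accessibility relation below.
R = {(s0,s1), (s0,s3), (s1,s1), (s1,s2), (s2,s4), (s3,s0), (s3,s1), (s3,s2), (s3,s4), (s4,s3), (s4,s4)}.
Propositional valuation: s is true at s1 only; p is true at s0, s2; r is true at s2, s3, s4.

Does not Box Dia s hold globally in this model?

Let φ = not Box Dia s. Evaluate φ at each world:
  s0 (successors {s1, s3}): φ is false.
  s1 (successors {s1, s2}): φ is true.
  s2 (successors {s4}): φ is true.
  s3 (successors {s0, s1, s2, s4}): φ is true.
  s4 (successors {s3, s4}): φ is true.
Detail at s0 (counterexample):
  At s0: Box Dia s is true, so not Box Dia s is false.
    At s0: Box Dia s requires Dia s at every successor {s1, s3}.
      At s1: Dia s is true.
      At s3: Dia s is true.
    So Box Dia s is true at s0.

No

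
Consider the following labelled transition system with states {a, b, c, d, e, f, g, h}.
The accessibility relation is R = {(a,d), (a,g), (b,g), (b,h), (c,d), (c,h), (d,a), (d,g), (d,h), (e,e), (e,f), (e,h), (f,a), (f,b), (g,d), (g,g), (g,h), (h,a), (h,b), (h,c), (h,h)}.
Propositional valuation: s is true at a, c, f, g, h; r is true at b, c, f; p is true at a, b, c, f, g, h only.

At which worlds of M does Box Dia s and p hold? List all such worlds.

a, b, c, f, g, h

Let φ = Box Dia s and p. Evaluate φ at each world:
  a (successors {d, g}): φ is true.
  b (successors {g, h}): φ is true.
  c (successors {d, h}): φ is true.
  d (successors {a, g, h}): φ is false.
  e (successors {e, f, h}): φ is false.
  f (successors {a, b}): φ is true.
  g (successors {d, g, h}): φ is true.
  h (successors {a, b, c, h}): φ is true.
For instance, at e:
  At e: Box Dia s is true, p is false, so Box Dia s and p is false.
    At e: Box Dia s requires Dia s at every successor {e, f, h}.
      At e: Dia s is true.
      At f: Dia s is true.
      At h: Dia s is true.
    So Box Dia s is true at e.
Satisfying worlds: {a, b, c, f, g, h}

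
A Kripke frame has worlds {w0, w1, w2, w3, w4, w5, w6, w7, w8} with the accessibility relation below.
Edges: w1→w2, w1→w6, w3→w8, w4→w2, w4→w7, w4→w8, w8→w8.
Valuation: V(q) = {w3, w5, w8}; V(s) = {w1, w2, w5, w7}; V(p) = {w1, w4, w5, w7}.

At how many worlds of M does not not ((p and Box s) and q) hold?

1

Recall that Box ψ holds at a world iff ψ holds at every accessible world, and Dia ψ holds iff ψ holds at some accessible world.
Let φ = not not ((p and Box s) and q). Evaluate φ at each world:
  w0 (successors ∅): φ is false.
  w1 (successors {w2, w6}): φ is false.
  w2 (successors ∅): φ is false.
  w3 (successors {w8}): φ is false.
  w4 (successors {w2, w7, w8}): φ is false.
  w5 (successors ∅): φ is true.
  w6 (successors ∅): φ is false.
  w7 (successors ∅): φ is false.
  w8 (successors {w8}): φ is false.
For instance, at w4:
  At w4: not ((p and Box s) and q) is true, so not not ((p and Box s) and q) is false.
    At w4: (p and Box s) and q is false, so not ((p and Box s) and q) is true.
      At w4: p and Box s is false, q is false, so (p and Box s) and q is false.
Satisfying worlds: {w5}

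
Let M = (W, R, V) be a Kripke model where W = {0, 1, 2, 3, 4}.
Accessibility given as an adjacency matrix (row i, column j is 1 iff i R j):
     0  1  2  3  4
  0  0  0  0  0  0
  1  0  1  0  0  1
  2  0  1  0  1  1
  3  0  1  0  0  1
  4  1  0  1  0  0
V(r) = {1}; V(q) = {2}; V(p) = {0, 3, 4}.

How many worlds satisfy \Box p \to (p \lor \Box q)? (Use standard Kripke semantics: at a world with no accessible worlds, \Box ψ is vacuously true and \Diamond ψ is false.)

Let φ = \Box p \to (p \lor \Box q). Evaluate φ at each world:
  0 (successors ∅): φ is true.
  1 (successors {1, 4}): φ is true.
  2 (successors {1, 3, 4}): φ is true.
  3 (successors {1, 4}): φ is true.
  4 (successors {0, 2}): φ is true.
For instance, at 2:
  At 2: \Box p is false, p \lor \Box q is false, so \Box p \to (p \lor \Box q) is true.
    At 2: \Box p requires p at every successor {1, 3, 4}.
      p fails at 1, so \Box p is false at 2.
    At 2: p is false, \Box q is false, so p \lor \Box q is false.
      At 2: \Box q requires q at every successor {1, 3, 4}.
        q fails at 1, so \Box q is false at 2.
Satisfying worlds: {0, 1, 2, 3, 4}

5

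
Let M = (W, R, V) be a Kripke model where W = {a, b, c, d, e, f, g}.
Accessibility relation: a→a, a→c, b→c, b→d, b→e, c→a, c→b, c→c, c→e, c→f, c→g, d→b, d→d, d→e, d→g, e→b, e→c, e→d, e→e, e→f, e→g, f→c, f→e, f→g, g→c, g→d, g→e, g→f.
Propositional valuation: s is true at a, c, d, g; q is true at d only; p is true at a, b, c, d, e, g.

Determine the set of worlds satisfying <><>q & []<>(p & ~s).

b, d, e, f, g

Let φ = <><>q & []<>(p & ~s). Evaluate φ at each world:
  a (successors {a, c}): φ is false.
  b (successors {c, d, e}): φ is true.
  c (successors {a, b, c, e, f, g}): φ is false.
  d (successors {b, d, e, g}): φ is true.
  e (successors {b, c, d, e, f, g}): φ is true.
  f (successors {c, e, g}): φ is true.
  g (successors {c, d, e, f}): φ is true.
For instance, at c:
  At c: <><>q is true, []<>(p & ~s) is false, so <><>q & []<>(p & ~s) is false.
    At c: <><>q requires <>q at some successor in {a, b, c, e, f, g}.
      <>q holds at b, so <><>q is true at c.
    At c: []<>(p & ~s) requires <>(p & ~s) at every successor {a, b, c, e, f, g}.
      <>(p & ~s) fails at a, so []<>(p & ~s) is false at c.
Satisfying worlds: {b, d, e, f, g}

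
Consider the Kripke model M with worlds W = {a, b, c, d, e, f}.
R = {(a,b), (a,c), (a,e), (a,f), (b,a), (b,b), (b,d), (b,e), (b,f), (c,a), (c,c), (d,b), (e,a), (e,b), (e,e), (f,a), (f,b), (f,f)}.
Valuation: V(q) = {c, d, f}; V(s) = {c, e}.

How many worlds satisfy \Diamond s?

4

Let φ = \Diamond s. Evaluate φ at each world:
  a (successors {b, c, e, f}): φ is true.
  b (successors {a, b, d, e, f}): φ is true.
  c (successors {a, c}): φ is true.
  d (successors {b}): φ is false.
  e (successors {a, b, e}): φ is true.
  f (successors {a, b, f}): φ is false.
For instance, at b:
  At b: \Diamond s requires s at some successor in {a, b, d, e, f}.
    s holds at e, so \Diamond s is true at b.
Satisfying worlds: {a, b, c, e}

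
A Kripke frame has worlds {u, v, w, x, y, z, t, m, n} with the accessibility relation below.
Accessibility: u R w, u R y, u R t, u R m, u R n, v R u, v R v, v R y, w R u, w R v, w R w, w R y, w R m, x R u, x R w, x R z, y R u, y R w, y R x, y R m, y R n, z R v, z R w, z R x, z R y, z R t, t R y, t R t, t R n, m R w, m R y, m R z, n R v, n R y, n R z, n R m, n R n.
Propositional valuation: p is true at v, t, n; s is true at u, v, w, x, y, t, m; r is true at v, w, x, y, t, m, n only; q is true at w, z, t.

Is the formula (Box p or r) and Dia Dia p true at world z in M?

Recall that Box ψ holds at a world iff ψ holds at every accessible world, and Dia ψ holds iff ψ holds at some accessible world.
At z: Box p or r is false, Dia Dia p is true, so (Box p or r) and Dia Dia p is false.
  At z: Box p is false, r is false, so Box p or r is false.
    At z: Box p requires p at every successor {v, w, x, y, t}.
      p fails at w, so Box p is false at z.
  At z: Dia Dia p requires Dia p at some successor in {v, w, x, y, t}.
    Dia p holds at v, so Dia Dia p is true at z.
      At v: Dia p requires p at some successor in {u, v, y}.
        p holds at v, so Dia p is true at v.

No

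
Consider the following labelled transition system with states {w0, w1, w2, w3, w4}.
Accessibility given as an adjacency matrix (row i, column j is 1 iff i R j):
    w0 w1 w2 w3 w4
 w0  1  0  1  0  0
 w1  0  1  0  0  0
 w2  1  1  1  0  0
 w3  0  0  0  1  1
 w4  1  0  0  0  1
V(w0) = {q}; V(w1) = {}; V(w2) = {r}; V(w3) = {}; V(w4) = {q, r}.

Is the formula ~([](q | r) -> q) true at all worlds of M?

Let φ = ~([](q | r) -> q). Evaluate φ at each world:
  w0 (successors {w0, w2}): φ is false.
  w1 (successors {w1}): φ is false.
  w2 (successors {w0, w1, w2}): φ is false.
  w3 (successors {w3, w4}): φ is false.
  w4 (successors {w0, w4}): φ is false.
Detail at w0 (counterexample):
  At w0: [](q | r) -> q is true, so ~([](q | r) -> q) is false.
    At w0: [](q | r) is true, q is true, so [](q | r) -> q is true.
      At w0: [](q | r) requires q | r at every successor {w0, w2}.
        At w0: q | r is true.
        At w2: q | r is true.
      So [](q | r) is true at w0.

No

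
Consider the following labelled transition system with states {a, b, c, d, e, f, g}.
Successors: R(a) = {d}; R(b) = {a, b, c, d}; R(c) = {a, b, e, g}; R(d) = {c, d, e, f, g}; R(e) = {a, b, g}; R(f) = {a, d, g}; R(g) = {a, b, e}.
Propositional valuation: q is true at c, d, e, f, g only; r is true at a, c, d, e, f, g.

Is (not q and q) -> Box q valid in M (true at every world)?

Yes

Let φ = (not q and q) -> Box q. Evaluate φ at each world:
  a (successors {d}): φ is true.
  b (successors {a, b, c, d}): φ is true.
  c (successors {a, b, e, g}): φ is true.
  d (successors {c, d, e, f, g}): φ is true.
  e (successors {a, b, g}): φ is true.
  f (successors {a, d, g}): φ is true.
  g (successors {a, b, e}): φ is true.
For instance, at e:
  At e: not q and q is false, Box q is false, so (not q and q) -> Box q is true.
    At e: Box q requires q at every successor {a, b, g}.
      q fails at a, so Box q is false at e.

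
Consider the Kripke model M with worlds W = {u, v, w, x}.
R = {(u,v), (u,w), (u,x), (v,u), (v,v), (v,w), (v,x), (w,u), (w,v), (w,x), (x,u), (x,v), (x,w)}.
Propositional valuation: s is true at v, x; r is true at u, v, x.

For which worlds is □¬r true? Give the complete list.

Recall that □ψ holds at a world iff ψ holds at every accessible world, and ◇ψ holds iff ψ holds at some accessible world.
Let φ = □¬r. Evaluate φ at each world:
  u (successors {v, w, x}): φ is false.
  v (successors {u, v, w, x}): φ is false.
  w (successors {u, v, x}): φ is false.
  x (successors {u, v, w}): φ is false.
For instance, at u:
  At u: □¬r requires ¬r at every successor {v, w, x}.
    ¬r fails at v, so □¬r is false at u.
Satisfying worlds: none.

none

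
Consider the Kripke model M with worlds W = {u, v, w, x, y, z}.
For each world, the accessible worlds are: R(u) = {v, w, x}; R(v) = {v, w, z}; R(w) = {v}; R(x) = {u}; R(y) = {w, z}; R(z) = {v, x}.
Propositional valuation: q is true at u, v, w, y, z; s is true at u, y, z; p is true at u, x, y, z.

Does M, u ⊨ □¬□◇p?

Recall that □ψ holds at a world iff ψ holds at every accessible world, and ◇ψ holds iff ψ holds at some accessible world.
At u: □¬□◇p requires ¬□◇p at every successor {v, w, x}.
  ¬□◇p fails at w, so □¬□◇p is false at u.
    At w: □◇p is true, so ¬□◇p is false.
      At w: □◇p requires ◇p at every successor {v}.
        At v: ◇p is true.
      So □◇p is true at w.

No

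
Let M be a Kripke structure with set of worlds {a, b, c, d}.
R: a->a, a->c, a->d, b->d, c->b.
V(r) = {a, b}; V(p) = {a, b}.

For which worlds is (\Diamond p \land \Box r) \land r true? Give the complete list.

Let φ = (\Diamond p \land \Box r) \land r. Evaluate φ at each world:
  a (successors {a, c, d}): φ is false.
  b (successors {d}): φ is false.
  c (successors {b}): φ is false.
  d (successors ∅): φ is false.
For instance, at a:
  At a: \Diamond p \land \Box r is false, r is true, so (\Diamond p \land \Box r) \land r is false.
    At a: \Diamond p is true, \Box r is false, so \Diamond p \land \Box r is false.
      At a: \Diamond p requires p at some successor in {a, c, d}.
        p holds at a, so \Diamond p is true at a.
      At a: \Box r requires r at every successor {a, c, d}.
        r fails at c, so \Box r is false at a.
Satisfying worlds: none.

none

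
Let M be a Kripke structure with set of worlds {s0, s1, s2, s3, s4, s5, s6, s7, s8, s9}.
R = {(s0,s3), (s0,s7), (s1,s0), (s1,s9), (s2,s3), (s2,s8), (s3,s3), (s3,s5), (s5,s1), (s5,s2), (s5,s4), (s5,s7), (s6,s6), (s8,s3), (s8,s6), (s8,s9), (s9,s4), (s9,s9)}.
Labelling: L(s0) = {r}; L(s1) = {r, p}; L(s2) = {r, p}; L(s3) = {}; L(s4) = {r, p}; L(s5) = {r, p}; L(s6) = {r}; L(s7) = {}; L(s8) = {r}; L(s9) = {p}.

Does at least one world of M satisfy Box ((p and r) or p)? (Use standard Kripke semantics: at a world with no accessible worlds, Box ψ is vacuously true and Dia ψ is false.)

Yes

Let φ = Box ((p and r) or p). Evaluate φ at each world:
  s0 (successors {s3, s7}): φ is false.
  s1 (successors {s0, s9}): φ is false.
  s2 (successors {s3, s8}): φ is false.
  s3 (successors {s3, s5}): φ is false.
  s4 (successors ∅): φ is true.
  s5 (successors {s1, s2, s4, s7}): φ is false.
  s6 (successors {s6}): φ is false.
  s7 (successors ∅): φ is true.
  s8 (successors {s3, s6, s9}): φ is false.
  s9 (successors {s4, s9}): φ is true.
Detail at s4 (witness):
  At s4: no accessible worlds, so Box ((p and r) or p) holds vacuously.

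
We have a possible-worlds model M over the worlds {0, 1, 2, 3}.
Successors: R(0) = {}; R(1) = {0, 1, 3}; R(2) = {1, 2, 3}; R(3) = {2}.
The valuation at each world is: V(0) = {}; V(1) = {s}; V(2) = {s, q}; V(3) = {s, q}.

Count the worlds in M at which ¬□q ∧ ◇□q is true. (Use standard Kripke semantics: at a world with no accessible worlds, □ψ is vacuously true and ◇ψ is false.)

2

Let φ = ¬□q ∧ ◇□q. Evaluate φ at each world:
  0 (successors ∅): φ is false.
  1 (successors {0, 1, 3}): φ is true.
  2 (successors {1, 2, 3}): φ is true.
  3 (successors {2}): φ is false.
For instance, at 2:
  At 2: ¬□q is true, ◇□q is true, so ¬□q ∧ ◇□q is true.
    At 2: □q is false, so ¬□q is true.
      At 2: □q requires q at every successor {1, 2, 3}.
        q fails at 1, so □q is false at 2.
    At 2: ◇□q requires □q at some successor in {1, 2, 3}.
      □q holds at 3, so ◇□q is true at 2.
Satisfying worlds: {1, 2}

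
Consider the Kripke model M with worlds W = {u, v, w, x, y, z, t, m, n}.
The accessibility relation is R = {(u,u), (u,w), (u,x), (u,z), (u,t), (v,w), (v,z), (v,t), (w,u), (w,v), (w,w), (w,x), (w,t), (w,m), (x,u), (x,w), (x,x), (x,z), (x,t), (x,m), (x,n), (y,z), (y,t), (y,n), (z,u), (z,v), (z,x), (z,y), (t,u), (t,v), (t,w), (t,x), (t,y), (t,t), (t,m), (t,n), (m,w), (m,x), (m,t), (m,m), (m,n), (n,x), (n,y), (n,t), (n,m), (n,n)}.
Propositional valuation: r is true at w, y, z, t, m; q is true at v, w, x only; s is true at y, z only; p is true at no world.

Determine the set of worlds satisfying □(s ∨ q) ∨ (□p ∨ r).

w, y, z, t, m

Let φ = □(s ∨ q) ∨ (□p ∨ r). Evaluate φ at each world:
  u (successors {u, w, x, z, t}): φ is false.
  v (successors {w, z, t}): φ is false.
  w (successors {u, v, w, x, t, m}): φ is true.
  x (successors {u, w, x, z, t, m, n}): φ is false.
  y (successors {z, t, n}): φ is true.
  z (successors {u, v, x, y}): φ is true.
  t (successors {u, v, w, x, y, t, m, n}): φ is true.
  m (successors {w, x, t, m, n}): φ is true.
  n (successors {x, y, t, m, n}): φ is false.
For instance, at m:
  At m: □(s ∨ q) is false, □p ∨ r is true, so □(s ∨ q) ∨ (□p ∨ r) is true.
    At m: □(s ∨ q) requires s ∨ q at every successor {w, x, t, m, n}.
      s ∨ q fails at t, so □(s ∨ q) is false at m.
    At m: □p is false, r is true, so □p ∨ r is true.
      At m: □p requires p at every successor {w, x, t, m, n}.
        p fails at w, so □p is false at m.
Satisfying worlds: {w, y, z, t, m}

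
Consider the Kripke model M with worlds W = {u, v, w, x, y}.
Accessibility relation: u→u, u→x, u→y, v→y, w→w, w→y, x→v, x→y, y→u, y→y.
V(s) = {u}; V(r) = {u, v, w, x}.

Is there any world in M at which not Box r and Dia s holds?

Yes

Let φ = not Box r and Dia s. Evaluate φ at each world:
  u (successors {u, x, y}): φ is true.
  v (successors {y}): φ is false.
  w (successors {w, y}): φ is false.
  x (successors {v, y}): φ is false.
  y (successors {u, y}): φ is true.
Detail at u (witness):
  At u: not Box r is true, Dia s is true, so not Box r and Dia s is true.
    At u: Box r is false, so not Box r is true.
      At u: Box r requires r at every successor {u, x, y}.
        r fails at y, so Box r is false at u.
    At u: Dia s requires s at some successor in {u, x, y}.
      s holds at u, so Dia s is true at u.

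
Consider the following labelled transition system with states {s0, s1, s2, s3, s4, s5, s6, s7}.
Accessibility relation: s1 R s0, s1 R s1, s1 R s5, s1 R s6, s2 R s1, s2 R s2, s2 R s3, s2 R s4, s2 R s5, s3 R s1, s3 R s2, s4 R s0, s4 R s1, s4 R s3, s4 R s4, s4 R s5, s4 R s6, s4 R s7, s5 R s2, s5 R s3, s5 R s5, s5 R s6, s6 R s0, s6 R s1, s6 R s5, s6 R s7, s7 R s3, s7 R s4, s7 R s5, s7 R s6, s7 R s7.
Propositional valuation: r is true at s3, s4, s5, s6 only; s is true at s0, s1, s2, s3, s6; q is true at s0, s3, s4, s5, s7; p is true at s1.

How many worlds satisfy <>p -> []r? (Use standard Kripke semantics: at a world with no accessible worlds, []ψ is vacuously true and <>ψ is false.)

Let φ = <>p -> []r. Evaluate φ at each world:
  s0 (successors ∅): φ is true.
  s1 (successors {s0, s1, s5, s6}): φ is false.
  s2 (successors {s1, s2, s3, s4, s5}): φ is false.
  s3 (successors {s1, s2}): φ is false.
  s4 (successors {s0, s1, s3, s4, s5, s6, s7}): φ is false.
  s5 (successors {s2, s3, s5, s6}): φ is true.
  s6 (successors {s0, s1, s5, s7}): φ is false.
  s7 (successors {s3, s4, s5, s6, s7}): φ is true.
For instance, at s1:
  At s1: <>p is true, []r is false, so <>p -> []r is false.
    At s1: <>p requires p at some successor in {s0, s1, s5, s6}.
      p holds at s1, so <>p is true at s1.
    At s1: []r requires r at every successor {s0, s1, s5, s6}.
      r fails at s0, so []r is false at s1.
Satisfying worlds: {s0, s5, s7}

3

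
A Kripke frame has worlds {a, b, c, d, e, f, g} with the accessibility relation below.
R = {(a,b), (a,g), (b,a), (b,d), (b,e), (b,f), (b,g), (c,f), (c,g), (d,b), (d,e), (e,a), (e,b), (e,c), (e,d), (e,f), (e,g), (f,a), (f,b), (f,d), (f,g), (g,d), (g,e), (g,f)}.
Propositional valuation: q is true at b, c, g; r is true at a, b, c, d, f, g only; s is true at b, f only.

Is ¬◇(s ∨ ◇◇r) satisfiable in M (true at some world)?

Let φ = ¬◇(s ∨ ◇◇r). Evaluate φ at each world:
  a (successors {b, g}): φ is false.
  b (successors {a, d, e, f, g}): φ is false.
  c (successors {f, g}): φ is false.
  d (successors {b, e}): φ is false.
  e (successors {a, b, c, d, f, g}): φ is false.
  f (successors {a, b, d, g}): φ is false.
  g (successors {d, e, f}): φ is false.
For instance, at b:
  At b: ◇(s ∨ ◇◇r) is true, so ¬◇(s ∨ ◇◇r) is false.
    At b: ◇(s ∨ ◇◇r) requires s ∨ ◇◇r at some successor in {a, d, e, f, g}.
      s ∨ ◇◇r holds at a, so ◇(s ∨ ◇◇r) is true at b.

No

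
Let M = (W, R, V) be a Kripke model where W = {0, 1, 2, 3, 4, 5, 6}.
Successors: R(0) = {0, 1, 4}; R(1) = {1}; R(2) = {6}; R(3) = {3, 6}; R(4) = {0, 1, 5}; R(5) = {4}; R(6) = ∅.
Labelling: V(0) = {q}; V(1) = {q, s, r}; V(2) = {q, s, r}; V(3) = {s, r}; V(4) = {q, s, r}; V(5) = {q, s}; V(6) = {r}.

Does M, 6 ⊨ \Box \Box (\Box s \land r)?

At 6: no accessible worlds, so \Box \Box (\Box s \land r) holds vacuously.

Yes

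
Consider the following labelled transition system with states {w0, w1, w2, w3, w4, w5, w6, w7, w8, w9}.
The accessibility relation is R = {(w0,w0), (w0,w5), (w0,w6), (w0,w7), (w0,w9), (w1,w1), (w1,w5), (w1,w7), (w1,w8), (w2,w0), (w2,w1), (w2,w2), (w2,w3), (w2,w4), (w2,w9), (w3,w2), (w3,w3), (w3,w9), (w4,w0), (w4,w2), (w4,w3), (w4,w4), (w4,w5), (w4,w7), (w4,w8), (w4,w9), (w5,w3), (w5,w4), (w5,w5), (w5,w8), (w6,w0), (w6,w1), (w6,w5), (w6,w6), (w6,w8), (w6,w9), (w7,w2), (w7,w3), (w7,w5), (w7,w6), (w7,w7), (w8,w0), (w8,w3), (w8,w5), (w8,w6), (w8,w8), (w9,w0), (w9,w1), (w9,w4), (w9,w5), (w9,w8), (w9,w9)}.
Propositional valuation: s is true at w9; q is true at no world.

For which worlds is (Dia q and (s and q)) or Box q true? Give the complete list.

none

Let φ = (Dia q and (s and q)) or Box q. Evaluate φ at each world:
  w0 (successors {w0, w5, w6, w7, w9}): φ is false.
  w1 (successors {w1, w5, w7, w8}): φ is false.
  w2 (successors {w0, w1, w2, w3, w4, w9}): φ is false.
  w3 (successors {w2, w3, w9}): φ is false.
  w4 (successors {w0, w2, w3, w4, w5, w7, w8, w9}): φ is false.
  w5 (successors {w3, w4, w5, w8}): φ is false.
  w6 (successors {w0, w1, w5, w6, w8, w9}): φ is false.
  w7 (successors {w2, w3, w5, w6, w7}): φ is false.
  w8 (successors {w0, w3, w5, w6, w8}): φ is false.
  w9 (successors {w0, w1, w4, w5, w8, w9}): φ is false.
For instance, at w7:
  At w7: Dia q and (s and q) is false, Box q is false, so (Dia q and (s and q)) or Box q is false.
    At w7: Dia q is false, s and q is false, so Dia q and (s and q) is false.
      At w7: Dia q requires q at some successor in {w2, w3, w5, w6, w7}.
        At w2: q is false.
        At w3: q is false.
        At w5: q is false.
        At w6: q is false.
        At w7: q is false.
      So Dia q is false at w7.
    At w7: Box q requires q at every successor {w2, w3, w5, w6, w7}.
      q fails at w2, so Box q is false at w7.
Satisfying worlds: none.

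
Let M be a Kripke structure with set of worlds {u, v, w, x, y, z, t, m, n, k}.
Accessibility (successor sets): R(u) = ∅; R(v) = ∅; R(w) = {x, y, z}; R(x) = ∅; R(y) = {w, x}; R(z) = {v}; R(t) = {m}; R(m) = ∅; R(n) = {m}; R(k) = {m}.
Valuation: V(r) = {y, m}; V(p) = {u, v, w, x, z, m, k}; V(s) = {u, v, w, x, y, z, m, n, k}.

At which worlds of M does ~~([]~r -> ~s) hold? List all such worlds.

Let φ = ~~([]~r -> ~s). Evaluate φ at each world:
  u (successors ∅): φ is false.
  v (successors ∅): φ is false.
  w (successors {x, y, z}): φ is true.
  x (successors ∅): φ is false.
  y (successors {w, x}): φ is false.
  z (successors {v}): φ is false.
  t (successors {m}): φ is true.
  m (successors ∅): φ is false.
  n (successors {m}): φ is true.
  k (successors {m}): φ is true.
For instance, at k:
  At k: ~([]~r -> ~s) is false, so ~~([]~r -> ~s) is true.
    At k: []~r -> ~s is true, so ~([]~r -> ~s) is false.
      At k: []~r is false, ~s is false, so []~r -> ~s is true.
Satisfying worlds: {w, t, n, k}

w, t, n, k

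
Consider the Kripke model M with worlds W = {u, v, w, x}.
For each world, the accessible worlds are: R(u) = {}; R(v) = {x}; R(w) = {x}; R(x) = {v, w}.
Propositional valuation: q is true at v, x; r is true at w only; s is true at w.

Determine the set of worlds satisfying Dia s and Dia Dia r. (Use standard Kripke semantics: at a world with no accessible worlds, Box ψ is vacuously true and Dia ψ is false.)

Let φ = Dia s and Dia Dia r. Evaluate φ at each world:
  u (successors ∅): φ is false.
  v (successors {x}): φ is false.
  w (successors {x}): φ is false.
  x (successors {v, w}): φ is false.
For instance, at w:
  At w: Dia s is false, Dia Dia r is true, so Dia s and Dia Dia r is false.
    At w: Dia s requires s at some successor in {x}.
      At x: s is false.
    So Dia s is false at w.
    At w: Dia Dia r requires Dia r at some successor in {x}.
      Dia r holds at x, so Dia Dia r is true at w.
Satisfying worlds: none.

none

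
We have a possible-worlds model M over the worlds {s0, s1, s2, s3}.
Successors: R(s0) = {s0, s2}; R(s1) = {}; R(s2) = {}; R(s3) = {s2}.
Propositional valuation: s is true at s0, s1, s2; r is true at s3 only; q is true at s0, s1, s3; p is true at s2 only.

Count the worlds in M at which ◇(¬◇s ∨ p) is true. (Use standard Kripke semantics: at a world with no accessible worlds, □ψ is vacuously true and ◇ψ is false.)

2

Let φ = ◇(¬◇s ∨ p). Evaluate φ at each world:
  s0 (successors {s0, s2}): φ is true.
  s1 (successors ∅): φ is false.
  s2 (successors ∅): φ is false.
  s3 (successors {s2}): φ is true.
For instance, at s3:
  At s3: ◇(¬◇s ∨ p) requires ¬◇s ∨ p at some successor in {s2}.
    ¬◇s ∨ p holds at s2, so ◇(¬◇s ∨ p) is true at s3.
      At s2: ¬◇s is true, p is true, so ¬◇s ∨ p is true.
Satisfying worlds: {s0, s3}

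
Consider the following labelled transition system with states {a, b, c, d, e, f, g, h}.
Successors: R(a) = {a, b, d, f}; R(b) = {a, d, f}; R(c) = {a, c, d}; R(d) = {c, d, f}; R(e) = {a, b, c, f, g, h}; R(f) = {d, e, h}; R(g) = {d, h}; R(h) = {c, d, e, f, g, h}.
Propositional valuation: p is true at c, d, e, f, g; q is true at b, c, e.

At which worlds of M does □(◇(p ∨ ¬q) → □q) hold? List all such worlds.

Let φ = □(◇(p ∨ ¬q) → □q). Evaluate φ at each world:
  a (successors {a, b, d, f}): φ is false.
  b (successors {a, d, f}): φ is false.
  c (successors {a, c, d}): φ is false.
  d (successors {c, d, f}): φ is false.
  e (successors {a, b, c, f, g, h}): φ is false.
  f (successors {d, e, h}): φ is false.
  g (successors {d, h}): φ is false.
  h (successors {c, d, e, f, g, h}): φ is false.
For instance, at g:
  At g: □(◇(p ∨ ¬q) → □q) requires ◇(p ∨ ¬q) → □q at every successor {d, h}.
    ◇(p ∨ ¬q) → □q fails at d, so □(◇(p ∨ ¬q) → □q) is false at g.
      At d: ◇(p ∨ ¬q) is true, □q is false, so ◇(p ∨ ¬q) → □q is false.
Satisfying worlds: none.

none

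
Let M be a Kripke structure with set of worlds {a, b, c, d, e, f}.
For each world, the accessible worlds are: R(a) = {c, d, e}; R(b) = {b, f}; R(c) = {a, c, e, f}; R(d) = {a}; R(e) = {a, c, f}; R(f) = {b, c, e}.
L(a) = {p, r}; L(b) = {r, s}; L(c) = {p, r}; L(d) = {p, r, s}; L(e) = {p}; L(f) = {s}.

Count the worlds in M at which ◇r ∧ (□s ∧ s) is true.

Let φ = ◇r ∧ (□s ∧ s). Evaluate φ at each world:
  a (successors {c, d, e}): φ is false.
  b (successors {b, f}): φ is true.
  c (successors {a, c, e, f}): φ is false.
  d (successors {a}): φ is false.
  e (successors {a, c, f}): φ is false.
  f (successors {b, c, e}): φ is false.
For instance, at f:
  At f: ◇r is true, □s ∧ s is false, so ◇r ∧ (□s ∧ s) is false.
    At f: ◇r requires r at some successor in {b, c, e}.
      r holds at b, so ◇r is true at f.
    At f: □s is false, s is true, so □s ∧ s is false.
      At f: □s requires s at every successor {b, c, e}.
        s fails at c, so □s is false at f.
Satisfying worlds: {b}

1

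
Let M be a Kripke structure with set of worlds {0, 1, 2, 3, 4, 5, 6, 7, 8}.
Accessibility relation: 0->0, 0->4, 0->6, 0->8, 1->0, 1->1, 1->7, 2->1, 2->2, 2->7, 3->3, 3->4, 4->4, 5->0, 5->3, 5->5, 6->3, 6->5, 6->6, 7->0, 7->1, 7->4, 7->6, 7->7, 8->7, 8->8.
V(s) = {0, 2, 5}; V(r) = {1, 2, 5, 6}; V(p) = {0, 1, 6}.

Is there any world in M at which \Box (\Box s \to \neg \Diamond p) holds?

Let φ = \Box (\Box s \to \neg \Diamond p). Evaluate φ at each world:
  0 (successors {0, 4, 6, 8}): φ is true.
  1 (successors {0, 1, 7}): φ is true.
  2 (successors {1, 2, 7}): φ is true.
  3 (successors {3, 4}): φ is true.
  4 (successors {4}): φ is true.
  5 (successors {0, 3, 5}): φ is true.
  6 (successors {3, 5, 6}): φ is true.
  7 (successors {0, 1, 4, 6, 7}): φ is true.
  8 (successors {7, 8}): φ is true.
Detail at 0 (witness):
  At 0: \Box (\Box s \to \neg \Diamond p) requires \Box s \to \neg \Diamond p at every successor {0, 4, 6, 8}.
    At 0: \Box s \to \neg \Diamond p is true.
    At 4: \Box s \to \neg \Diamond p is true.
    At 6: \Box s \to \neg \Diamond p is true.
    At 8: \Box s \to \neg \Diamond p is true.
  So \Box (\Box s \to \neg \Diamond p) is true at 0.

Yes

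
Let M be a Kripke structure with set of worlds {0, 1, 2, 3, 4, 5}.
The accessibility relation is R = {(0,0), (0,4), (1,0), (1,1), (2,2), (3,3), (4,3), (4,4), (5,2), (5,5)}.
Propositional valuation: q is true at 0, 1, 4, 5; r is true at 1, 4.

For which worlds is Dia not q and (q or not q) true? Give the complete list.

Let φ = Dia not q and (q or not q). Evaluate φ at each world:
  0 (successors {0, 4}): φ is false.
  1 (successors {0, 1}): φ is false.
  2 (successors {2}): φ is true.
  3 (successors {3}): φ is true.
  4 (successors {3, 4}): φ is true.
  5 (successors {2, 5}): φ is true.
For instance, at 5:
  At 5: Dia not q is true, q or not q is true, so Dia not q and (q or not q) is true.
    At 5: Dia not q requires not q at some successor in {2, 5}.
      not q holds at 2, so Dia not q is true at 5.
Satisfying worlds: {2, 3, 4, 5}

2, 3, 4, 5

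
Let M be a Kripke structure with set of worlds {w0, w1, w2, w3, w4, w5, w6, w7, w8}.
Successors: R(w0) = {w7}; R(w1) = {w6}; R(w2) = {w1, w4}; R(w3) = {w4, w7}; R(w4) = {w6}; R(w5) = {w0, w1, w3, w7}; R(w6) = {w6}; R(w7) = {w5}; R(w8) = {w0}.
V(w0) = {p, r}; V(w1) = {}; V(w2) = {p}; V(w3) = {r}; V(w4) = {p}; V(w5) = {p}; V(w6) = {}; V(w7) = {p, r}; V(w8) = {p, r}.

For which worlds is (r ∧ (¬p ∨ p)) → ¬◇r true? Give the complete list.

w1, w2, w4, w5, w6, w7

Let φ = (r ∧ (¬p ∨ p)) → ¬◇r. Evaluate φ at each world:
  w0 (successors {w7}): φ is false.
  w1 (successors {w6}): φ is true.
  w2 (successors {w1, w4}): φ is true.
  w3 (successors {w4, w7}): φ is false.
  w4 (successors {w6}): φ is true.
  w5 (successors {w0, w1, w3, w7}): φ is true.
  w6 (successors {w6}): φ is true.
  w7 (successors {w5}): φ is true.
  w8 (successors {w0}): φ is false.
For instance, at w3:
  At w3: r ∧ (¬p ∨ p) is true, ¬◇r is false, so (r ∧ (¬p ∨ p)) → ¬◇r is false.
    At w3: ◇r is true, so ¬◇r is false.
      At w3: ◇r requires r at some successor in {w4, w7}.
        r holds at w7, so ◇r is true at w3.
Satisfying worlds: {w1, w2, w4, w5, w6, w7}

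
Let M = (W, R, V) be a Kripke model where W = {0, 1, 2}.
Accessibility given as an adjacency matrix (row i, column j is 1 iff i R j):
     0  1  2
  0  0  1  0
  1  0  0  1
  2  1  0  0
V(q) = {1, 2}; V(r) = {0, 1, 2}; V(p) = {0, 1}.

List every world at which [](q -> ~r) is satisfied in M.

2

Let φ = [](q -> ~r). Evaluate φ at each world:
  0 (successors {1}): φ is false.
  1 (successors {2}): φ is false.
  2 (successors {0}): φ is true.
For instance, at 2:
  At 2: [](q -> ~r) requires q -> ~r at every successor {0}.
    At 0: q -> ~r is true.
  So [](q -> ~r) is true at 2.
Satisfying worlds: {2}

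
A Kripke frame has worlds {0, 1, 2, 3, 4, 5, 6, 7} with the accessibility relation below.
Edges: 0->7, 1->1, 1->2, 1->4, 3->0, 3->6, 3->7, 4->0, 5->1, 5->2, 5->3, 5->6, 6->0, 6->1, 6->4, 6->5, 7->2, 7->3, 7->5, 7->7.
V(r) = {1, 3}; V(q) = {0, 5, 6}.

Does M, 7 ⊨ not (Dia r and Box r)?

Yes

Recall that Box ψ holds at a world iff ψ holds at every accessible world, and Dia ψ holds iff ψ holds at some accessible world.
At 7: Dia r and Box r is false, so not (Dia r and Box r) is true.
  At 7: Dia r is true, Box r is false, so Dia r and Box r is false.
    At 7: Dia r requires r at some successor in {2, 3, 5, 7}.
      r holds at 3, so Dia r is true at 7.
    At 7: Box r requires r at every successor {2, 3, 5, 7}.
      r fails at 2, so Box r is false at 7.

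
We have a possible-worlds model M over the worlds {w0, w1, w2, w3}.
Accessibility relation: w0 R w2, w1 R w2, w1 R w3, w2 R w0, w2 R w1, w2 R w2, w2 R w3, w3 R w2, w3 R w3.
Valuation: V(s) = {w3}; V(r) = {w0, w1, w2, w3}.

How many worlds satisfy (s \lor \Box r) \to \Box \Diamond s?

3

Let φ = (s \lor \Box r) \to \Box \Diamond s. Evaluate φ at each world:
  w0 (successors {w2}): φ is true.
  w1 (successors {w2, w3}): φ is true.
  w2 (successors {w0, w1, w2, w3}): φ is false.
  w3 (successors {w2, w3}): φ is true.
For instance, at w2:
  At w2: s \lor \Box r is true, \Box \Diamond s is false, so (s \lor \Box r) \to \Box \Diamond s is false.
    At w2: s is false, \Box r is true, so s \lor \Box r is true.
      At w2: \Box r requires r at every successor {w0, w1, w2, w3}.
        At w0: r is true.
        At w1: r is true.
        At w2: r is true.
        At w3: r is true.
      So \Box r is true at w2.
    At w2: \Box \Diamond s requires \Diamond s at every successor {w0, w1, w2, w3}.
      \Diamond s fails at w0, so \Box \Diamond s is false at w2.
Satisfying worlds: {w0, w1, w3}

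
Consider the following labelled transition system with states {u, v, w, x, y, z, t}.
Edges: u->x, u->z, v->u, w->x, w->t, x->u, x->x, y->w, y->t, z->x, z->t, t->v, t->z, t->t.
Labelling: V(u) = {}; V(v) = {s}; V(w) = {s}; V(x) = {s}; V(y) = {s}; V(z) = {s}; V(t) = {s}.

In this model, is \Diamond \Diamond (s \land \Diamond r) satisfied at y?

No

Recall that \Diamond ψ holds at a world iff ψ holds at some accessible world.
At y: \Diamond \Diamond (s \land \Diamond r) requires \Diamond (s \land \Diamond r) at some successor in {w, t}.
  At w: \Diamond (s \land \Diamond r) is false.
  At t: \Diamond (s \land \Diamond r) is false.
So \Diamond \Diamond (s \land \Diamond r) is false at y.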